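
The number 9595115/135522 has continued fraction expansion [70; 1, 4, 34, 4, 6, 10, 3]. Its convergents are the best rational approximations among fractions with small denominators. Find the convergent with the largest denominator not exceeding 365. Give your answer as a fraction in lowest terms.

12107/171

List convergents until the denominator exceeds the bound:
a_0 = 70: 70/1  (≤ bound)
a_1 = 1: 71/1  (≤ bound)
a_2 = 4: 354/5  (≤ bound)
a_3 = 34: 12107/171  (≤ bound)
a_4 = 4: 48782/689  (> 365, stop)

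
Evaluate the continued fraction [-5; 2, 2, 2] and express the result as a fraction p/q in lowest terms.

-55/12

Start with 2.
2 + 1/(2/1) = 2 + 1/2 = 5/2
2 + 1/(5/2) = 2 + 2/5 = 12/5
-5 + 1/(12/5) = -5 + 5/12 = -55/12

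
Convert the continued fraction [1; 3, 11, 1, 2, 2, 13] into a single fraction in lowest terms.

4498/3397

a_0 = 1: 1/1
a_1 = 3: 4/3
a_2 = 11: 45/34
a_3 = 1: 49/37
a_4 = 2: 143/108
a_5 = 2: 335/253
a_6 = 13: 4498/3397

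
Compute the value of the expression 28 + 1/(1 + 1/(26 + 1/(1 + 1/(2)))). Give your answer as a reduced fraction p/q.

Collapse the nested fraction from the inside out:
Start with 2.
1 + 1/(2/1) = 1 + 1/2 = 3/2
26 + 1/(3/2) = 26 + 2/3 = 80/3
1 + 1/(80/3) = 1 + 3/80 = 83/80
28 + 1/(83/80) = 28 + 80/83 = 2404/83

2404/83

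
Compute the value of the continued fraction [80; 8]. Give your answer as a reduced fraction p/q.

641/8

Start with 8.
80 + 1/(8/1) = 80 + 1/8 = 641/8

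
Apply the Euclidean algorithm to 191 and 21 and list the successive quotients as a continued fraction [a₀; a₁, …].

[9; 10, 2]

⌊191/21⌋ = 9, remainder 2
⌊21/2⌋ = 10, remainder 1
⌊2/1⌋ = 2, remainder 0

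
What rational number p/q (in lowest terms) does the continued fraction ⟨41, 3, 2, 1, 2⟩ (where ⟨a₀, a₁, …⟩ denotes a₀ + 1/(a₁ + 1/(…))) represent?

1115/27

Compute successive convergents:
a_0 = 41: 41/1
a_1 = 3: 124/3
a_2 = 2: 289/7
a_3 = 1: 413/10
a_4 = 2: 1115/27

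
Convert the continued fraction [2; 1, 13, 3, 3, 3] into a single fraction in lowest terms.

1383/472

a_0 = 2: 2/1
a_1 = 1: 3/1
a_2 = 13: 41/14
a_3 = 3: 126/43
a_4 = 3: 419/143
a_5 = 3: 1383/472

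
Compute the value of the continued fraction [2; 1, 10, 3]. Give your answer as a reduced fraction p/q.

99/34

Work from the innermost term outward:
Start with 3.
10 + 1/(3/1) = 10 + 1/3 = 31/3
1 + 1/(31/3) = 1 + 3/31 = 34/31
2 + 1/(34/31) = 2 + 31/34 = 99/34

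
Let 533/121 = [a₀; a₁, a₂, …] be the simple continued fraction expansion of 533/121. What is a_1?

2

Apply division with remainder until the remainder is 0:
⌊533/121⌋ = 4, remainder 49
⌊121/49⌋ = 2, remainder 23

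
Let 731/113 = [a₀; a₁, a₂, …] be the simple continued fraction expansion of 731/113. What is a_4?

1

731 ÷ 113 → quotient 6, remainder 53
113 ÷ 53 → quotient 2, remainder 7
53 ÷ 7 → quotient 7, remainder 4
7 ÷ 4 → quotient 1, remainder 3
4 ÷ 3 → quotient 1, remainder 1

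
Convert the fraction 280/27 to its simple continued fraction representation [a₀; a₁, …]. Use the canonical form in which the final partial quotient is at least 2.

Repeatedly divide and take the remainder:
280 = 10·27 + 10, so a_0 = 10
27 = 2·10 + 7, so a_1 = 2
10 = 1·7 + 3, so a_2 = 1
7 = 2·3 + 1, so a_3 = 2
3 = 3·1 + 0, so a_4 = 3

[10; 2, 1, 2, 3]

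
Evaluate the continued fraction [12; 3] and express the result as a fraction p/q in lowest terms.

37/3

a_0 = 12: 12/1
a_1 = 3: 37/3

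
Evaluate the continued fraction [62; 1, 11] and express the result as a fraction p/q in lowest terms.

a_0 = 62: 62/1
a_1 = 1: 63/1
a_2 = 11: 755/12

755/12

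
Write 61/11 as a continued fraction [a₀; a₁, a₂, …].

[5; 1, 1, 5]

61 = 5·11 + 6, so a_0 = 5
11 = 1·6 + 5, so a_1 = 1
6 = 1·5 + 1, so a_2 = 1
5 = 5·1 + 0, so a_3 = 5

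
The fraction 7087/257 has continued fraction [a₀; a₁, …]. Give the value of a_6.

1

7087 = 27·257 + 148, so a_0 = 27
257 = 1·148 + 109, so a_1 = 1
148 = 1·109 + 39, so a_2 = 1
109 = 2·39 + 31, so a_3 = 2
39 = 1·31 + 8, so a_4 = 1
31 = 3·8 + 7, so a_5 = 3
8 = 1·7 + 1, so a_6 = 1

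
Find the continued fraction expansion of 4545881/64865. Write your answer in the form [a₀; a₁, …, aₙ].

[70; 12, 5, 1, 32, 13, 2]

Apply division with remainder until the remainder is 0:
4545881 ÷ 64865 → quotient 70, remainder 5331
64865 ÷ 5331 → quotient 12, remainder 893
5331 ÷ 893 → quotient 5, remainder 866
893 ÷ 866 → quotient 1, remainder 27
866 ÷ 27 → quotient 32, remainder 2
27 ÷ 2 → quotient 13, remainder 1
2 ÷ 1 → quotient 2, remainder 0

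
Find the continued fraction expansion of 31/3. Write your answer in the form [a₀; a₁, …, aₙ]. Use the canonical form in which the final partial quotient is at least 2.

[10; 3]

Repeatedly divide and take the remainder:
31 ÷ 3 → quotient 10, remainder 1
3 ÷ 1 → quotient 3, remainder 0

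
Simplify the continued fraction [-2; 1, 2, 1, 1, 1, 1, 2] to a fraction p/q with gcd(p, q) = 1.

-60/47

Start with 2.
1 + 1/(2/1) = 1 + 1/2 = 3/2
1 + 1/(3/2) = 1 + 2/3 = 5/3
1 + 1/(5/3) = 1 + 3/5 = 8/5
1 + 1/(8/5) = 1 + 5/8 = 13/8
2 + 1/(13/8) = 2 + 8/13 = 34/13
1 + 1/(34/13) = 1 + 13/34 = 47/34
-2 + 1/(47/34) = -2 + 34/47 = -60/47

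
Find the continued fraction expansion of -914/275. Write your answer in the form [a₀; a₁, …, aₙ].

⌊-914/275⌋ = -4, remainder 186
⌊275/186⌋ = 1, remainder 89
⌊186/89⌋ = 2, remainder 8
⌊89/8⌋ = 11, remainder 1
⌊8/1⌋ = 8, remainder 0

[-4; 1, 2, 11, 8]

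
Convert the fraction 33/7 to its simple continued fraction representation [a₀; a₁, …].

33 = 4·7 + 5, so a_0 = 4
7 = 1·5 + 2, so a_1 = 1
5 = 2·2 + 1, so a_2 = 2
2 = 2·1 + 0, so a_3 = 2

[4; 1, 2, 2]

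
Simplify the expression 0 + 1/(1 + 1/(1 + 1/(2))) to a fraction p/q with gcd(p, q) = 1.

3/5

a_0 = 0: 0/1
a_1 = 1: 1/1
a_2 = 1: 1/2
a_3 = 2: 3/5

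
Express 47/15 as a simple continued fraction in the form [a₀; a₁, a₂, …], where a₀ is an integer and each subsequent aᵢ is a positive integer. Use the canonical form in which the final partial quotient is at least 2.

[3; 7, 2]

Run the Euclidean algorithm, recording each quotient:
47 ÷ 15 → quotient 3, remainder 2
15 ÷ 2 → quotient 7, remainder 1
2 ÷ 1 → quotient 2, remainder 0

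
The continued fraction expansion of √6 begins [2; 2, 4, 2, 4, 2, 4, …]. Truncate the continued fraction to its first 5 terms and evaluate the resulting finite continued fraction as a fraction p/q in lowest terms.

218/89

Start with 4.
2 + 1/(4/1) = 2 + 1/4 = 9/4
4 + 1/(9/4) = 4 + 4/9 = 40/9
2 + 1/(40/9) = 2 + 9/40 = 89/40
2 + 1/(89/40) = 2 + 40/89 = 218/89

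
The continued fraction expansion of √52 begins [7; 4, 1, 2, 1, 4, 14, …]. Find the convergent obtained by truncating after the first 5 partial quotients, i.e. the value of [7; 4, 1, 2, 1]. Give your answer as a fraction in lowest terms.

Start with 1.
2 + 1/(1/1) = 2 + 1/1 = 3/1
1 + 1/(3/1) = 1 + 1/3 = 4/3
4 + 1/(4/3) = 4 + 3/4 = 19/4
7 + 1/(19/4) = 7 + 4/19 = 137/19

137/19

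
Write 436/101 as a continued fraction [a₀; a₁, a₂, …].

[4; 3, 6, 2, 2]

436 ÷ 101 → quotient 4, remainder 32
101 ÷ 32 → quotient 3, remainder 5
32 ÷ 5 → quotient 6, remainder 2
5 ÷ 2 → quotient 2, remainder 1
2 ÷ 1 → quotient 2, remainder 0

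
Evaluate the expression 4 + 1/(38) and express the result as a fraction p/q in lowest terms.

Build up convergents one term at a time:
a_0 = 4: 4/1
a_1 = 38: 153/38

153/38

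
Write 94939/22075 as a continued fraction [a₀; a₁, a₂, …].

[4; 3, 3, 13, 12, 1, 2, 4]

94939 = 4·22075 + 6639, so a_0 = 4
22075 = 3·6639 + 2158, so a_1 = 3
6639 = 3·2158 + 165, so a_2 = 3
2158 = 13·165 + 13, so a_3 = 13
165 = 12·13 + 9, so a_4 = 12
13 = 1·9 + 4, so a_5 = 1
9 = 2·4 + 1, so a_6 = 2
4 = 4·1 + 0, so a_7 = 4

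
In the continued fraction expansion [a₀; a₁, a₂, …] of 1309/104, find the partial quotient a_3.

1309 = 12·104 + 61, so a_0 = 12
104 = 1·61 + 43, so a_1 = 1
61 = 1·43 + 18, so a_2 = 1
43 = 2·18 + 7, so a_3 = 2

2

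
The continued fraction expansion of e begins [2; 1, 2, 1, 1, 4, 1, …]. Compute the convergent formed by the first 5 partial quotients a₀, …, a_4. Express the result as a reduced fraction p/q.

19/7

a_0 = 2: 2/1
a_1 = 1: 3/1
a_2 = 2: 8/3
a_3 = 1: 11/4
a_4 = 1: 19/7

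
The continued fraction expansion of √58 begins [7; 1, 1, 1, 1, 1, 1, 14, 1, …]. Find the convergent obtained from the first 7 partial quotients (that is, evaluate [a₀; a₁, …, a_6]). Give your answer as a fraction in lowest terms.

a_0 = 7: 7/1
a_1 = 1: 8/1
a_2 = 1: 15/2
a_3 = 1: 23/3
a_4 = 1: 38/5
a_5 = 1: 61/8
a_6 = 1: 99/13

99/13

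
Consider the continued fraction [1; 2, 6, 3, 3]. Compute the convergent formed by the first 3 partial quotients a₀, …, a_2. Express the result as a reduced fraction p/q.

Build up convergents one term at a time:
a_0 = 1: 1/1
a_1 = 2: 3/2
a_2 = 6: 19/13

19/13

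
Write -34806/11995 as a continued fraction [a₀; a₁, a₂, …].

[-3; 10, 5, 1, 3, 51]

Apply division with remainder until the remainder is 0:
⌊-34806/11995⌋ = -3, remainder 1179
⌊11995/1179⌋ = 10, remainder 205
⌊1179/205⌋ = 5, remainder 154
⌊205/154⌋ = 1, remainder 51
⌊154/51⌋ = 3, remainder 1
⌊51/1⌋ = 51, remainder 0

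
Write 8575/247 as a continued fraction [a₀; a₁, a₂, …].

⌊8575/247⌋ = 34, remainder 177
⌊247/177⌋ = 1, remainder 70
⌊177/70⌋ = 2, remainder 37
⌊70/37⌋ = 1, remainder 33
⌊37/33⌋ = 1, remainder 4
⌊33/4⌋ = 8, remainder 1
⌊4/1⌋ = 4, remainder 0

[34; 1, 2, 1, 1, 8, 4]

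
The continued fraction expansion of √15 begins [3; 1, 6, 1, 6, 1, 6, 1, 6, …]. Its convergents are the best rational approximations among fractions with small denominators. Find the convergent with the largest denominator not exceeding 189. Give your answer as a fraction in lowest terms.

244/63

List convergents until the denominator exceeds the bound:
a_0 = 3: 3/1  (≤ bound)
a_1 = 1: 4/1  (≤ bound)
a_2 = 6: 27/7  (≤ bound)
a_3 = 1: 31/8  (≤ bound)
a_4 = 6: 213/55  (≤ bound)
a_5 = 1: 244/63  (≤ bound)
a_6 = 6: 1677/433  (> 189, stop)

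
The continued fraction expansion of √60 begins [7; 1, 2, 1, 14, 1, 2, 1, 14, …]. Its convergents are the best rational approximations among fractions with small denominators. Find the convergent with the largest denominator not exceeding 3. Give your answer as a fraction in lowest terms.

a_0 = 7: 7/1  (≤ bound)
a_1 = 1: 8/1  (≤ bound)
a_2 = 2: 23/3  (≤ bound)
a_3 = 1: 31/4  (> 3, stop)

23/3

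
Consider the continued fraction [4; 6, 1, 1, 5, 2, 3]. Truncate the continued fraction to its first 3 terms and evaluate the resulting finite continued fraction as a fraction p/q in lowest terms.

29/7

Start with 1.
6 + 1/(1/1) = 6 + 1/1 = 7/1
4 + 1/(7/1) = 4 + 1/7 = 29/7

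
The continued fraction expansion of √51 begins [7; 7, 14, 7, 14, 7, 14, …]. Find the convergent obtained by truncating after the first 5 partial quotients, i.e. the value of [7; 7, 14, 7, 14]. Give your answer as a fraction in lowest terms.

a_0 = 7: 7/1
a_1 = 7: 50/7
a_2 = 14: 707/99
a_3 = 7: 4999/700
a_4 = 14: 70693/9899

70693/9899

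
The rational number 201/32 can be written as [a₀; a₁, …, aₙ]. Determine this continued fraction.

Run the Euclidean algorithm, recording each quotient:
201 = 6·32 + 9, so a_0 = 6
32 = 3·9 + 5, so a_1 = 3
9 = 1·5 + 4, so a_2 = 1
5 = 1·4 + 1, so a_3 = 1
4 = 4·1 + 0, so a_4 = 4

[6; 3, 1, 1, 4]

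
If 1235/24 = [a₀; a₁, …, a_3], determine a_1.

2

1235 ÷ 24 → quotient 51, remainder 11
24 ÷ 11 → quotient 2, remainder 2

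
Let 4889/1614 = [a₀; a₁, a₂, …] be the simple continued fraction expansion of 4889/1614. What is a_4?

15

4889 = 3·1614 + 47, so a_0 = 3
1614 = 34·47 + 16, so a_1 = 34
47 = 2·16 + 15, so a_2 = 2
16 = 1·15 + 1, so a_3 = 1
15 = 15·1 + 0, so a_4 = 15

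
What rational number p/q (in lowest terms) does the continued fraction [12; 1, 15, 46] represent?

Start with 46.
15 + 1/(46/1) = 15 + 1/46 = 691/46
1 + 1/(691/46) = 1 + 46/691 = 737/691
12 + 1/(737/691) = 12 + 691/737 = 9535/737

9535/737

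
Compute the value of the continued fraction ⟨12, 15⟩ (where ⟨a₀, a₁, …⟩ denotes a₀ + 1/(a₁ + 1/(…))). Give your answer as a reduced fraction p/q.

181/15

Compute successive convergents:
a_0 = 12: 12/1
a_1 = 15: 181/15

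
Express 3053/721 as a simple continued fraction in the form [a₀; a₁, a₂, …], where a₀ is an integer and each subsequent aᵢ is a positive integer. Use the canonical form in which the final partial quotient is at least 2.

[4; 4, 3, 1, 3, 11]

⌊3053/721⌋ = 4, remainder 169
⌊721/169⌋ = 4, remainder 45
⌊169/45⌋ = 3, remainder 34
⌊45/34⌋ = 1, remainder 11
⌊34/11⌋ = 3, remainder 1
⌊11/1⌋ = 11, remainder 0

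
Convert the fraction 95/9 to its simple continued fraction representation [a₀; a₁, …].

95 = 10·9 + 5, so a_0 = 10
9 = 1·5 + 4, so a_1 = 1
5 = 1·4 + 1, so a_2 = 1
4 = 4·1 + 0, so a_3 = 4

[10; 1, 1, 4]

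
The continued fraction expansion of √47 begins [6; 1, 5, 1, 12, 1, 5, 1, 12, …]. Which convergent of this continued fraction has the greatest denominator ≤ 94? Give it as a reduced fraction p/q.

List convergents until the denominator exceeds the bound:
a_0 = 6: 6/1  (≤ bound)
a_1 = 1: 7/1  (≤ bound)
a_2 = 5: 41/6  (≤ bound)
a_3 = 1: 48/7  (≤ bound)
a_4 = 12: 617/90  (≤ bound)
a_5 = 1: 665/97  (> 94, stop)

617/90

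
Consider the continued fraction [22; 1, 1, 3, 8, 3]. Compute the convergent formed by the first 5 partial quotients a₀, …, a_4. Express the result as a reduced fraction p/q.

1309/58

Work from the innermost term outward:
Start with 8.
3 + 1/(8/1) = 3 + 1/8 = 25/8
1 + 1/(25/8) = 1 + 8/25 = 33/25
1 + 1/(33/25) = 1 + 25/33 = 58/33
22 + 1/(58/33) = 22 + 33/58 = 1309/58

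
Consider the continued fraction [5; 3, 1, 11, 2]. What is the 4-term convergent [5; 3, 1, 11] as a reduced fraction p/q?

a_0 = 5: 5/1
a_1 = 3: 16/3
a_2 = 1: 21/4
a_3 = 11: 247/47

247/47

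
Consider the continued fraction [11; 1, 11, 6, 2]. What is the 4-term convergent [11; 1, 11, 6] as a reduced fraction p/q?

Start with 6.
11 + 1/(6/1) = 11 + 1/6 = 67/6
1 + 1/(67/6) = 1 + 6/67 = 73/67
11 + 1/(73/67) = 11 + 67/73 = 870/73

870/73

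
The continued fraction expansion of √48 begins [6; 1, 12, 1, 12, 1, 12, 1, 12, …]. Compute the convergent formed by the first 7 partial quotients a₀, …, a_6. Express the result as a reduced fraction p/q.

17466/2521

a_0 = 6: 6/1
a_1 = 1: 7/1
a_2 = 12: 90/13
a_3 = 1: 97/14
a_4 = 12: 1254/181
a_5 = 1: 1351/195
a_6 = 12: 17466/2521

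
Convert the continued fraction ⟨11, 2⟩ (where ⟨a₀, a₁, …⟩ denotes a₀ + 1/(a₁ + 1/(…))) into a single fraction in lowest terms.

Start with 2.
11 + 1/(2/1) = 11 + 1/2 = 23/2

23/2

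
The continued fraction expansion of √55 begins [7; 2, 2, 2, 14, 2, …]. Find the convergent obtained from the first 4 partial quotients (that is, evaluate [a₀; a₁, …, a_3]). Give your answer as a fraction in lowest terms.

89/12

Start with 2.
2 + 1/(2/1) = 2 + 1/2 = 5/2
2 + 1/(5/2) = 2 + 2/5 = 12/5
7 + 1/(12/5) = 7 + 5/12 = 89/12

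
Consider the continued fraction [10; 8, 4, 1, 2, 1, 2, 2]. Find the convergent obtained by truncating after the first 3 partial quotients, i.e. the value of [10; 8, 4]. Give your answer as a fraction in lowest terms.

Compute successive convergents:
a_0 = 10: 10/1
a_1 = 8: 81/8
a_2 = 4: 334/33

334/33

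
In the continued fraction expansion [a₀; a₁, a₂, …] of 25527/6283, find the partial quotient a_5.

2

25527 ÷ 6283 → quotient 4, remainder 395
6283 ÷ 395 → quotient 15, remainder 358
395 ÷ 358 → quotient 1, remainder 37
358 ÷ 37 → quotient 9, remainder 25
37 ÷ 25 → quotient 1, remainder 12
25 ÷ 12 → quotient 2, remainder 1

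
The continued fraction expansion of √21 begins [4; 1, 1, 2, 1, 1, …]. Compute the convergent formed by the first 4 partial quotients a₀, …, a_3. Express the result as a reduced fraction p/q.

23/5

a_0 = 4: 4/1
a_1 = 1: 5/1
a_2 = 1: 9/2
a_3 = 2: 23/5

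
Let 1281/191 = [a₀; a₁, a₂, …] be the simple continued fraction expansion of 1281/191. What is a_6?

Repeatedly divide and take the remainder:
1281 = 6·191 + 135, so a_0 = 6
191 = 1·135 + 56, so a_1 = 1
135 = 2·56 + 23, so a_2 = 2
56 = 2·23 + 10, so a_3 = 2
23 = 2·10 + 3, so a_4 = 2
10 = 3·3 + 1, so a_5 = 3
3 = 3·1 + 0, so a_6 = 3

3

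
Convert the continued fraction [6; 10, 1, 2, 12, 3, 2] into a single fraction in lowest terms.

17239/2829

Use the convergent recurrence hₖ = aₖ·hₖ₋₁ + hₖ₋₂ (and likewise for the denominators kₖ):
a_0 = 6: 6/1
a_1 = 10: 61/10
a_2 = 1: 67/11
a_3 = 2: 195/32
a_4 = 12: 2407/395
a_5 = 3: 7416/1217
a_6 = 2: 17239/2829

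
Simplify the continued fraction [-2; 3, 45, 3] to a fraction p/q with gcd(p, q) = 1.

Start with 3.
45 + 1/(3/1) = 45 + 1/3 = 136/3
3 + 1/(136/3) = 3 + 3/136 = 411/136
-2 + 1/(411/136) = -2 + 136/411 = -686/411

-686/411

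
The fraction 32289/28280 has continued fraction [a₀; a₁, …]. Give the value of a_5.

32289 = 1·28280 + 4009, so a_0 = 1
28280 = 7·4009 + 217, so a_1 = 7
4009 = 18·217 + 103, so a_2 = 18
217 = 2·103 + 11, so a_3 = 2
103 = 9·11 + 4, so a_4 = 9
11 = 2·4 + 3, so a_5 = 2

2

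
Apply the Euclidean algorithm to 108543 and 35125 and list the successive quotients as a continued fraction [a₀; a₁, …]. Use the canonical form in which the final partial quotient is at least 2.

108543 = 3·35125 + 3168, so a_0 = 3
35125 = 11·3168 + 277, so a_1 = 11
3168 = 11·277 + 121, so a_2 = 11
277 = 2·121 + 35, so a_3 = 2
121 = 3·35 + 16, so a_4 = 3
35 = 2·16 + 3, so a_5 = 2
16 = 5·3 + 1, so a_6 = 5
3 = 3·1 + 0, so a_7 = 3

[3; 11, 11, 2, 3, 2, 5, 3]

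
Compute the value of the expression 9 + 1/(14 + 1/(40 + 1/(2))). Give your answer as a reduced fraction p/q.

10305/1136

Collapse the nested fraction from the inside out:
Start with 2.
40 + 1/(2/1) = 40 + 1/2 = 81/2
14 + 1/(81/2) = 14 + 2/81 = 1136/81
9 + 1/(1136/81) = 9 + 81/1136 = 10305/1136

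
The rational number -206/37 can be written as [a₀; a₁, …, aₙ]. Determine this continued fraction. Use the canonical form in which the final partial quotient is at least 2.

[-6; 2, 3, 5]

Apply division with remainder until the remainder is 0:
⌊-206/37⌋ = -6, remainder 16
⌊37/16⌋ = 2, remainder 5
⌊16/5⌋ = 3, remainder 1
⌊5/1⌋ = 5, remainder 0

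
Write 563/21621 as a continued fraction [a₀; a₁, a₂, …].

⌊563/21621⌋ = 0, remainder 563
⌊21621/563⌋ = 38, remainder 227
⌊563/227⌋ = 2, remainder 109
⌊227/109⌋ = 2, remainder 9
⌊109/9⌋ = 12, remainder 1
⌊9/1⌋ = 9, remainder 0

[0; 38, 2, 2, 12, 9]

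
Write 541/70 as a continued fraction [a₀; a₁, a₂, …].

[7; 1, 2, 1, 2, 6]

Repeatedly divide and take the remainder:
⌊541/70⌋ = 7, remainder 51
⌊70/51⌋ = 1, remainder 19
⌊51/19⌋ = 2, remainder 13
⌊19/13⌋ = 1, remainder 6
⌊13/6⌋ = 2, remainder 1
⌊6/1⌋ = 6, remainder 0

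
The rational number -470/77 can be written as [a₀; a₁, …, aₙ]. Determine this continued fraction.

[-7; 1, 8, 1, 1, 1, 2]

-470 ÷ 77 → quotient -7, remainder 69
77 ÷ 69 → quotient 1, remainder 8
69 ÷ 8 → quotient 8, remainder 5
8 ÷ 5 → quotient 1, remainder 3
5 ÷ 3 → quotient 1, remainder 2
3 ÷ 2 → quotient 1, remainder 1
2 ÷ 1 → quotient 2, remainder 0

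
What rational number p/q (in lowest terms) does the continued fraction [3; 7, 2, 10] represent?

492/157

Compute successive convergents:
a_0 = 3: 3/1
a_1 = 7: 22/7
a_2 = 2: 47/15
a_3 = 10: 492/157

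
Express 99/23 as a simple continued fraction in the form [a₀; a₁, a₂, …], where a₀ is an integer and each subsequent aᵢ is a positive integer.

[4; 3, 3, 2]

⌊99/23⌋ = 4, remainder 7
⌊23/7⌋ = 3, remainder 2
⌊7/2⌋ = 3, remainder 1
⌊2/1⌋ = 2, remainder 0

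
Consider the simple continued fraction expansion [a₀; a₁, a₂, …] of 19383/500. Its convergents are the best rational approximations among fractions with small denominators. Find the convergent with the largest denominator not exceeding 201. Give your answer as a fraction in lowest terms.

1822/47

a_0 = 38: 38/1  (≤ bound)
a_1 = 1: 39/1  (≤ bound)
a_2 = 3: 155/4  (≤ bound)
a_3 = 3: 504/13  (≤ bound)
a_4 = 1: 659/17  (≤ bound)
a_5 = 1: 1163/30  (≤ bound)
a_6 = 1: 1822/47  (≤ bound)
a_7 = 10: 19383/500  (> 201, stop)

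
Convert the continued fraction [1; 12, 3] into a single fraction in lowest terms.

a_0 = 1: 1/1
a_1 = 12: 13/12
a_2 = 3: 40/37

40/37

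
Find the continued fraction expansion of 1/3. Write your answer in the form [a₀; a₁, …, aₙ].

[0; 3]

Repeatedly divide and take the remainder:
⌊1/3⌋ = 0, remainder 1
⌊3/1⌋ = 3, remainder 0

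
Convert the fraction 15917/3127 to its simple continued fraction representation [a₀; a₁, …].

Repeatedly divide and take the remainder:
⌊15917/3127⌋ = 5, remainder 282
⌊3127/282⌋ = 11, remainder 25
⌊282/25⌋ = 11, remainder 7
⌊25/7⌋ = 3, remainder 4
⌊7/4⌋ = 1, remainder 3
⌊4/3⌋ = 1, remainder 1
⌊3/1⌋ = 3, remainder 0

[5; 11, 11, 3, 1, 1, 3]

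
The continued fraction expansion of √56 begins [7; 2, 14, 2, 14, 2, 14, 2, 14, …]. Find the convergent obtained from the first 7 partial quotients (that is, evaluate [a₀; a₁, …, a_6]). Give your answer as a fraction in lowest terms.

194873/26041

Start with 14.
2 + 1/(14/1) = 2 + 1/14 = 29/14
14 + 1/(29/14) = 14 + 14/29 = 420/29
2 + 1/(420/29) = 2 + 29/420 = 869/420
14 + 1/(869/420) = 14 + 420/869 = 12586/869
2 + 1/(12586/869) = 2 + 869/12586 = 26041/12586
7 + 1/(26041/12586) = 7 + 12586/26041 = 194873/26041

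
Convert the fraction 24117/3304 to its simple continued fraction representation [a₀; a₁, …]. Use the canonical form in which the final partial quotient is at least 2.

[7; 3, 2, 1, 14, 3, 7]

24117 = 7·3304 + 989, so a_0 = 7
3304 = 3·989 + 337, so a_1 = 3
989 = 2·337 + 315, so a_2 = 2
337 = 1·315 + 22, so a_3 = 1
315 = 14·22 + 7, so a_4 = 14
22 = 3·7 + 1, so a_5 = 3
7 = 7·1 + 0, so a_6 = 7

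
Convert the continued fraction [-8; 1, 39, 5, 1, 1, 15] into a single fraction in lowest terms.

Use the convergent recurrence hₖ = aₖ·hₖ₋₁ + hₖ₋₂ (and likewise for the denominators kₖ):
a_0 = -8: -8/1
a_1 = 1: -7/1
a_2 = 39: -281/40
a_3 = 5: -1412/201
a_4 = 1: -1693/241
a_5 = 1: -3105/442
a_6 = 15: -48268/6871

-48268/6871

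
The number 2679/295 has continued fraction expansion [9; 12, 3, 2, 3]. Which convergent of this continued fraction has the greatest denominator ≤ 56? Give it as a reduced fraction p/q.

a_0 = 9: 9/1  (≤ bound)
a_1 = 12: 109/12  (≤ bound)
a_2 = 3: 336/37  (≤ bound)
a_3 = 2: 781/86  (> 56, stop)

336/37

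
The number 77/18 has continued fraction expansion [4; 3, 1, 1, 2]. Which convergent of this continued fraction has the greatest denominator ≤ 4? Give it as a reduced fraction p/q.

17/4

List convergents until the denominator exceeds the bound:
a_0 = 4: 4/1  (≤ bound)
a_1 = 3: 13/3  (≤ bound)
a_2 = 1: 17/4  (≤ bound)
a_3 = 1: 30/7  (> 4, stop)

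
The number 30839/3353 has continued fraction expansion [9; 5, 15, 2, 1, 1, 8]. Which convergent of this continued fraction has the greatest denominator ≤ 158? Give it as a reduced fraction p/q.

1444/157

a_0 = 9: 9/1  (≤ bound)
a_1 = 5: 46/5  (≤ bound)
a_2 = 15: 699/76  (≤ bound)
a_3 = 2: 1444/157  (≤ bound)
a_4 = 1: 2143/233  (> 158, stop)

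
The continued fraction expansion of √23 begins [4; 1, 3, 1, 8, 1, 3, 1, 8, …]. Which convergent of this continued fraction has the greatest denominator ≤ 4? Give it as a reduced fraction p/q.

19/4

List convergents until the denominator exceeds the bound:
a_0 = 4: 4/1  (≤ bound)
a_1 = 1: 5/1  (≤ bound)
a_2 = 3: 19/4  (≤ bound)
a_3 = 1: 24/5  (> 4, stop)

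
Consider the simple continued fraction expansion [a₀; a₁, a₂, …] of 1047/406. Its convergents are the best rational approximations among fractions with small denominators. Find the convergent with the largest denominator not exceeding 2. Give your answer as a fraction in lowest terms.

a_0 = 2: 2/1  (≤ bound)
a_1 = 1: 3/1  (≤ bound)
a_2 = 1: 5/2  (≤ bound)
a_3 = 2: 13/5  (> 2, stop)

5/2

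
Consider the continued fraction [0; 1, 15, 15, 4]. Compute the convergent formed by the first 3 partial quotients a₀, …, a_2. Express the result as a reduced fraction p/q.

a_0 = 0: 0/1
a_1 = 1: 1/1
a_2 = 15: 15/16

15/16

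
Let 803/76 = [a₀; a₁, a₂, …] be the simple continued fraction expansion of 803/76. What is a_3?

803 ÷ 76 → quotient 10, remainder 43
76 ÷ 43 → quotient 1, remainder 33
43 ÷ 33 → quotient 1, remainder 10
33 ÷ 10 → quotient 3, remainder 3

3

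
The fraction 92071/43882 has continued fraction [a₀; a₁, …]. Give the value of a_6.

92071 = 2·43882 + 4307, so a_0 = 2
43882 = 10·4307 + 812, so a_1 = 10
4307 = 5·812 + 247, so a_2 = 5
812 = 3·247 + 71, so a_3 = 3
247 = 3·71 + 34, so a_4 = 3
71 = 2·34 + 3, so a_5 = 2
34 = 11·3 + 1, so a_6 = 11

11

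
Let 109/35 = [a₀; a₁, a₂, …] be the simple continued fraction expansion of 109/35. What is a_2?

1

Run the Euclidean algorithm, recording each quotient:
109 = 3·35 + 4, so a_0 = 3
35 = 8·4 + 3, so a_1 = 8
4 = 1·3 + 1, so a_2 = 1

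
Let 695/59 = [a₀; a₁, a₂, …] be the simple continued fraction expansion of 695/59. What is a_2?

3

695 ÷ 59 → quotient 11, remainder 46
59 ÷ 46 → quotient 1, remainder 13
46 ÷ 13 → quotient 3, remainder 7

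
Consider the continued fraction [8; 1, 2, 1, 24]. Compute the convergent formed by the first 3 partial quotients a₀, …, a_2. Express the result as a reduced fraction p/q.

26/3

a_0 = 8: 8/1
a_1 = 1: 9/1
a_2 = 2: 26/3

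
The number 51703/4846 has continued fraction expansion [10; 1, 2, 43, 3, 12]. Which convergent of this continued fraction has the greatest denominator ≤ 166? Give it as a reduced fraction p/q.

List convergents until the denominator exceeds the bound:
a_0 = 10: 10/1  (≤ bound)
a_1 = 1: 11/1  (≤ bound)
a_2 = 2: 32/3  (≤ bound)
a_3 = 43: 1387/130  (≤ bound)
a_4 = 3: 4193/393  (> 166, stop)

1387/130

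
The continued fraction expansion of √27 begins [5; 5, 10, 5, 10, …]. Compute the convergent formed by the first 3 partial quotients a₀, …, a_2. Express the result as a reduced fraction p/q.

265/51

a_0 = 5: 5/1
a_1 = 5: 26/5
a_2 = 10: 265/51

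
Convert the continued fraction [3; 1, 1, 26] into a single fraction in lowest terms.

a_0 = 3: 3/1
a_1 = 1: 4/1
a_2 = 1: 7/2
a_3 = 26: 186/53

186/53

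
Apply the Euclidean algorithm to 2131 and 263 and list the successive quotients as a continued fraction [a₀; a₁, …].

2131 = 8·263 + 27, so a_0 = 8
263 = 9·27 + 20, so a_1 = 9
27 = 1·20 + 7, so a_2 = 1
20 = 2·7 + 6, so a_3 = 2
7 = 1·6 + 1, so a_4 = 1
6 = 6·1 + 0, so a_5 = 6

[8; 9, 1, 2, 1, 6]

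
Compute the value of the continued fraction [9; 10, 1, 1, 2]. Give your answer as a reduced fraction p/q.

482/53

Starting at the tail and folding back:
Start with 2.
1 + 1/(2/1) = 1 + 1/2 = 3/2
1 + 1/(3/2) = 1 + 2/3 = 5/3
10 + 1/(5/3) = 10 + 3/5 = 53/5
9 + 1/(53/5) = 9 + 5/53 = 482/53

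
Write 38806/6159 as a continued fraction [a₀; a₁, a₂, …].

Run the Euclidean algorithm, recording each quotient:
38806 ÷ 6159 → quotient 6, remainder 1852
6159 ÷ 1852 → quotient 3, remainder 603
1852 ÷ 603 → quotient 3, remainder 43
603 ÷ 43 → quotient 14, remainder 1
43 ÷ 1 → quotient 43, remainder 0

[6; 3, 3, 14, 43]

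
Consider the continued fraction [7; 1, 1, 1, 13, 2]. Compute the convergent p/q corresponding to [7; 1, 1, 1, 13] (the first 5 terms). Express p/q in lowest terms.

314/41

Start with 13.
1 + 1/(13/1) = 1 + 1/13 = 14/13
1 + 1/(14/13) = 1 + 13/14 = 27/14
1 + 1/(27/14) = 1 + 14/27 = 41/27
7 + 1/(41/27) = 7 + 27/41 = 314/41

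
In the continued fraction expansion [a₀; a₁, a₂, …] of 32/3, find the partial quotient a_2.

32 = 10·3 + 2, so a_0 = 10
3 = 1·2 + 1, so a_1 = 1
2 = 2·1 + 0, so a_2 = 2

2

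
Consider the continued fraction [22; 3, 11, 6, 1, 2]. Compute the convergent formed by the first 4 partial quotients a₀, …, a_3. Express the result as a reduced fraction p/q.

Collapse the nested fraction from the inside out:
Start with 6.
11 + 1/(6/1) = 11 + 1/6 = 67/6
3 + 1/(67/6) = 3 + 6/67 = 207/67
22 + 1/(207/67) = 22 + 67/207 = 4621/207

4621/207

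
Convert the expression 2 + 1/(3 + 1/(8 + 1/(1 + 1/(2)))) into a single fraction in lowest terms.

Use the convergent recurrence hₖ = aₖ·hₖ₋₁ + hₖ₋₂ (and likewise for the denominators kₖ):
a_0 = 2: 2/1
a_1 = 3: 7/3
a_2 = 8: 58/25
a_3 = 1: 65/28
a_4 = 2: 188/81

188/81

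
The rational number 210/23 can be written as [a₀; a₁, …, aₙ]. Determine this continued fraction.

210 ÷ 23 → quotient 9, remainder 3
23 ÷ 3 → quotient 7, remainder 2
3 ÷ 2 → quotient 1, remainder 1
2 ÷ 1 → quotient 2, remainder 0

[9; 7, 1, 2]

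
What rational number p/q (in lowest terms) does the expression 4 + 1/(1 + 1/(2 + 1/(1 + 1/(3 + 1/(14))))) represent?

1013/214

a_0 = 4: 4/1
a_1 = 1: 5/1
a_2 = 2: 14/3
a_3 = 1: 19/4
a_4 = 3: 71/15
a_5 = 14: 1013/214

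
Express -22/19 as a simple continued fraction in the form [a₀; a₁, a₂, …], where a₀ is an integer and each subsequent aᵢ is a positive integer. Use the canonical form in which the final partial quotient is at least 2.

[-2; 1, 5, 3]

⌊-22/19⌋ = -2, remainder 16
⌊19/16⌋ = 1, remainder 3
⌊16/3⌋ = 5, remainder 1
⌊3/1⌋ = 3, remainder 0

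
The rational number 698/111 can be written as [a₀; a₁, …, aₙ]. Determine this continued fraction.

698 = 6·111 + 32, so a_0 = 6
111 = 3·32 + 15, so a_1 = 3
32 = 2·15 + 2, so a_2 = 2
15 = 7·2 + 1, so a_3 = 7
2 = 2·1 + 0, so a_4 = 2

[6; 3, 2, 7, 2]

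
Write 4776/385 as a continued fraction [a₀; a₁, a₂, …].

[12; 2, 2, 7, 3, 3]

⌊4776/385⌋ = 12, remainder 156
⌊385/156⌋ = 2, remainder 73
⌊156/73⌋ = 2, remainder 10
⌊73/10⌋ = 7, remainder 3
⌊10/3⌋ = 3, remainder 1
⌊3/1⌋ = 3, remainder 0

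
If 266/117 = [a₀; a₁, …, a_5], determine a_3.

1

Run the Euclidean algorithm, recording each quotient:
266 ÷ 117 → quotient 2, remainder 32
117 ÷ 32 → quotient 3, remainder 21
32 ÷ 21 → quotient 1, remainder 11
21 ÷ 11 → quotient 1, remainder 10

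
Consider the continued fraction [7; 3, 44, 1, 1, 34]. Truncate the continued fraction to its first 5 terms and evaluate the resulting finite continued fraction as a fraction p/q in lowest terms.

1972/269

Start with 1.
1 + 1/(1/1) = 1 + 1/1 = 2/1
44 + 1/(2/1) = 44 + 1/2 = 89/2
3 + 1/(89/2) = 3 + 2/89 = 269/89
7 + 1/(269/89) = 7 + 89/269 = 1972/269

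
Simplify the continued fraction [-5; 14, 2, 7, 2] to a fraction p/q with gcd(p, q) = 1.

-2283/463

Compute successive convergents:
a_0 = -5: -5/1
a_1 = 14: -69/14
a_2 = 2: -143/29
a_3 = 7: -1070/217
a_4 = 2: -2283/463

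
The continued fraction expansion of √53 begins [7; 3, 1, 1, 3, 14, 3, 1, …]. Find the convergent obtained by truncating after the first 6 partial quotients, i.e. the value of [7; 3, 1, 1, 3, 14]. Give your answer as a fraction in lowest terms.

2599/357

Starting at the tail and folding back:
Start with 14.
3 + 1/(14/1) = 3 + 1/14 = 43/14
1 + 1/(43/14) = 1 + 14/43 = 57/43
1 + 1/(57/43) = 1 + 43/57 = 100/57
3 + 1/(100/57) = 3 + 57/100 = 357/100
7 + 1/(357/100) = 7 + 100/357 = 2599/357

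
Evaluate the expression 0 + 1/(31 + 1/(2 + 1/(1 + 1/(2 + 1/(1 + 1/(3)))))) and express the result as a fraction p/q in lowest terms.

Starting at the tail and folding back:
Start with 3.
1 + 1/(3/1) = 1 + 1/3 = 4/3
2 + 1/(4/3) = 2 + 3/4 = 11/4
1 + 1/(11/4) = 1 + 4/11 = 15/11
2 + 1/(15/11) = 2 + 11/15 = 41/15
31 + 1/(41/15) = 31 + 15/41 = 1286/41
0 + 1/(1286/41) = 0 + 41/1286 = 41/1286

41/1286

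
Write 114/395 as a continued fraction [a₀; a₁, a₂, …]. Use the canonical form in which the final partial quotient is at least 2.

[0; 3, 2, 6, 1, 1, 1, 2]

114 ÷ 395 → quotient 0, remainder 114
395 ÷ 114 → quotient 3, remainder 53
114 ÷ 53 → quotient 2, remainder 8
53 ÷ 8 → quotient 6, remainder 5
8 ÷ 5 → quotient 1, remainder 3
5 ÷ 3 → quotient 1, remainder 2
3 ÷ 2 → quotient 1, remainder 1
2 ÷ 1 → quotient 2, remainder 0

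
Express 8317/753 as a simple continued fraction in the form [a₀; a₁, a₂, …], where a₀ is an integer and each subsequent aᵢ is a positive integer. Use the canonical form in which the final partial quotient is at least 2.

[11; 22, 6, 1, 4]

⌊8317/753⌋ = 11, remainder 34
⌊753/34⌋ = 22, remainder 5
⌊34/5⌋ = 6, remainder 4
⌊5/4⌋ = 1, remainder 1
⌊4/1⌋ = 4, remainder 0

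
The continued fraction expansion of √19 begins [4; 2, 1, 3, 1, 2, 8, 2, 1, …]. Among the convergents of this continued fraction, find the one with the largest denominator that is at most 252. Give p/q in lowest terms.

List convergents until the denominator exceeds the bound:
a_0 = 4: 4/1  (≤ bound)
a_1 = 2: 9/2  (≤ bound)
a_2 = 1: 13/3  (≤ bound)
a_3 = 3: 48/11  (≤ bound)
a_4 = 1: 61/14  (≤ bound)
a_5 = 2: 170/39  (≤ bound)
a_6 = 8: 1421/326  (> 252, stop)

170/39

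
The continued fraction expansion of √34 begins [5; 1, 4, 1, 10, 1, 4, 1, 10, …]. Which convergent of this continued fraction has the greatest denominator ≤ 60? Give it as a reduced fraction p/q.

List convergents until the denominator exceeds the bound:
a_0 = 5: 5/1  (≤ bound)
a_1 = 1: 6/1  (≤ bound)
a_2 = 4: 29/5  (≤ bound)
a_3 = 1: 35/6  (≤ bound)
a_4 = 10: 379/65  (> 60, stop)

35/6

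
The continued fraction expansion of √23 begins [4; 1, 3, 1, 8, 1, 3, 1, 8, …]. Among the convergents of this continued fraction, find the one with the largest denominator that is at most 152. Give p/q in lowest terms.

235/49

List convergents until the denominator exceeds the bound:
a_0 = 4: 4/1  (≤ bound)
a_1 = 1: 5/1  (≤ bound)
a_2 = 3: 19/4  (≤ bound)
a_3 = 1: 24/5  (≤ bound)
a_4 = 8: 211/44  (≤ bound)
a_5 = 1: 235/49  (≤ bound)
a_6 = 3: 916/191  (> 152, stop)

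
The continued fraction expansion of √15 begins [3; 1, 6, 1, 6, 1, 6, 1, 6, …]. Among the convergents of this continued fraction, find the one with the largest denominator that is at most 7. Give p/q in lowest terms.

a_0 = 3: 3/1  (≤ bound)
a_1 = 1: 4/1  (≤ bound)
a_2 = 6: 27/7  (≤ bound)
a_3 = 1: 31/8  (> 7, stop)

27/7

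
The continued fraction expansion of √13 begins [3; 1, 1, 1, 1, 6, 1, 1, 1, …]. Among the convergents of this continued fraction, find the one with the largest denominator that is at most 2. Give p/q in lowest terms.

7/2

a_0 = 3: 3/1  (≤ bound)
a_1 = 1: 4/1  (≤ bound)
a_2 = 1: 7/2  (≤ bound)
a_3 = 1: 11/3  (> 2, stop)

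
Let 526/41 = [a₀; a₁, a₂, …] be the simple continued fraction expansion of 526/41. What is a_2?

Repeatedly divide and take the remainder:
526 = 12·41 + 34, so a_0 = 12
41 = 1·34 + 7, so a_1 = 1
34 = 4·7 + 6, so a_2 = 4

4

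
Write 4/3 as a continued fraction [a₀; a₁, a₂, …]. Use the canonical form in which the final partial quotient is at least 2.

Run the Euclidean algorithm, recording each quotient:
4 ÷ 3 → quotient 1, remainder 1
3 ÷ 1 → quotient 3, remainder 0

[1; 3]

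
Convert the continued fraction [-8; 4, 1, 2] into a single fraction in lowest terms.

Build up convergents one term at a time:
a_0 = -8: -8/1
a_1 = 4: -31/4
a_2 = 1: -39/5
a_3 = 2: -109/14

-109/14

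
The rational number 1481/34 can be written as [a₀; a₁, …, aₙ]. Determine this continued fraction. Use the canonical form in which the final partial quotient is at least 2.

[43; 1, 1, 3, 1, 3]

1481 = 43·34 + 19, so a_0 = 43
34 = 1·19 + 15, so a_1 = 1
19 = 1·15 + 4, so a_2 = 1
15 = 3·4 + 3, so a_3 = 3
4 = 1·3 + 1, so a_4 = 1
3 = 3·1 + 0, so a_5 = 3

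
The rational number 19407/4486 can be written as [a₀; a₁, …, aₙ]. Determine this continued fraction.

⌊19407/4486⌋ = 4, remainder 1463
⌊4486/1463⌋ = 3, remainder 97
⌊1463/97⌋ = 15, remainder 8
⌊97/8⌋ = 12, remainder 1
⌊8/1⌋ = 8, remainder 0

[4; 3, 15, 12, 8]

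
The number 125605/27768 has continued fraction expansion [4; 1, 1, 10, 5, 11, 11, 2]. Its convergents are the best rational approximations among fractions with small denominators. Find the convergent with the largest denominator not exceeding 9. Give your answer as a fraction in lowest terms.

9/2

List convergents until the denominator exceeds the bound:
a_0 = 4: 4/1  (≤ bound)
a_1 = 1: 5/1  (≤ bound)
a_2 = 1: 9/2  (≤ bound)
a_3 = 10: 95/21  (> 9, stop)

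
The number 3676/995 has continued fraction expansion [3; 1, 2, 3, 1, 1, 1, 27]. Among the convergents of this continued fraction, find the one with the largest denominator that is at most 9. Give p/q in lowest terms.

11/3

a_0 = 3: 3/1  (≤ bound)
a_1 = 1: 4/1  (≤ bound)
a_2 = 2: 11/3  (≤ bound)
a_3 = 3: 37/10  (> 9, stop)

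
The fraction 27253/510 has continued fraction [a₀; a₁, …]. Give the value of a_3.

2

27253 = 53·510 + 223, so a_0 = 53
510 = 2·223 + 64, so a_1 = 2
223 = 3·64 + 31, so a_2 = 3
64 = 2·31 + 2, so a_3 = 2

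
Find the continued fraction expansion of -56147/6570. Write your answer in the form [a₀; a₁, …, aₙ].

[-9; 2, 4, 1, 15, 3, 12]

-56147 ÷ 6570 → quotient -9, remainder 2983
6570 ÷ 2983 → quotient 2, remainder 604
2983 ÷ 604 → quotient 4, remainder 567
604 ÷ 567 → quotient 1, remainder 37
567 ÷ 37 → quotient 15, remainder 12
37 ÷ 12 → quotient 3, remainder 1
12 ÷ 1 → quotient 12, remainder 0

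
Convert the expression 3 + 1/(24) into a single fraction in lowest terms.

Work from the innermost term outward:
Start with 24.
3 + 1/(24/1) = 3 + 1/24 = 73/24

73/24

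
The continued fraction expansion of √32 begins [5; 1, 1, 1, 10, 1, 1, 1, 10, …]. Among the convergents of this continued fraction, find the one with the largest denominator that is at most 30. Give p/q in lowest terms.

a_0 = 5: 5/1  (≤ bound)
a_1 = 1: 6/1  (≤ bound)
a_2 = 1: 11/2  (≤ bound)
a_3 = 1: 17/3  (≤ bound)
a_4 = 10: 181/32  (> 30, stop)

17/3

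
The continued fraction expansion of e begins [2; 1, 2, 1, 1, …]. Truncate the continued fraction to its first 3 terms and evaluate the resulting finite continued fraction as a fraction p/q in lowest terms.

8/3

Start with 2.
1 + 1/(2/1) = 1 + 1/2 = 3/2
2 + 1/(3/2) = 2 + 2/3 = 8/3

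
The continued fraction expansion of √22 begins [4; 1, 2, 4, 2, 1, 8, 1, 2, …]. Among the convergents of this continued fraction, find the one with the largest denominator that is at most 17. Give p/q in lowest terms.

61/13

List convergents until the denominator exceeds the bound:
a_0 = 4: 4/1  (≤ bound)
a_1 = 1: 5/1  (≤ bound)
a_2 = 2: 14/3  (≤ bound)
a_3 = 4: 61/13  (≤ bound)
a_4 = 2: 136/29  (> 17, stop)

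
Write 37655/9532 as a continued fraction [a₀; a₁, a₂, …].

37655 = 3·9532 + 9059, so a_0 = 3
9532 = 1·9059 + 473, so a_1 = 1
9059 = 19·473 + 72, so a_2 = 19
473 = 6·72 + 41, so a_3 = 6
72 = 1·41 + 31, so a_4 = 1
41 = 1·31 + 10, so a_5 = 1
31 = 3·10 + 1, so a_6 = 3
10 = 10·1 + 0, so a_7 = 10

[3; 1, 19, 6, 1, 1, 3, 10]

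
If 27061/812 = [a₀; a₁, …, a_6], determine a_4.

1

27061 = 33·812 + 265, so a_0 = 33
812 = 3·265 + 17, so a_1 = 3
265 = 15·17 + 10, so a_2 = 15
17 = 1·10 + 7, so a_3 = 1
10 = 1·7 + 3, so a_4 = 1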